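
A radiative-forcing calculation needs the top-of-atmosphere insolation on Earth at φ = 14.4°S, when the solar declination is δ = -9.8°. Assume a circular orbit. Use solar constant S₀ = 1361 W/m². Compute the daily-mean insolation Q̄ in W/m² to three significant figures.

cos H₀ = −tan(-14.4°) tan(-9.800°) = -0.0443, H₀ = 1.6152 rad.
Bracket: H₀ sin φ sin δ + cos φ cos δ sin H₀ = 1.6152×-0.24869×-0.17021 + 0.96858×0.98541×0.99902 = 0.068371 + 0.953513 = 1.021884.
Q̄ = (S₀/π) × [bracket] = (1361/π) × 1.021884 = 442.7 W/m².

Q̄ ≈ 443 W/m²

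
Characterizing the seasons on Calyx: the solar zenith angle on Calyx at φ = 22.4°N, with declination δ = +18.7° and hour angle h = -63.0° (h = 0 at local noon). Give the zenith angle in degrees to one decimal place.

θ_z = 58.7°

cos θ_z = sin φ sin δ + cos φ cos δ cos h = 0.122176 + 0.397577 = 0.519753.
θ_z = arccos(0.519753) = 58.7°.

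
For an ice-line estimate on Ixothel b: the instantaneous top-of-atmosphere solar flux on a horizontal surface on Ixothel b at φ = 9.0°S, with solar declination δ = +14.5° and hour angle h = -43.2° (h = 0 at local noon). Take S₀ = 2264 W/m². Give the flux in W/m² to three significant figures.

cos θ_z = sin φ sin δ + cos φ cos δ cos h = -0.039168 + 0.697060 = 0.657892.
Flux = S₀ · cos θ_z = 2264 × 0.657892 = 1489 W/m².

1.49e+03 W/m²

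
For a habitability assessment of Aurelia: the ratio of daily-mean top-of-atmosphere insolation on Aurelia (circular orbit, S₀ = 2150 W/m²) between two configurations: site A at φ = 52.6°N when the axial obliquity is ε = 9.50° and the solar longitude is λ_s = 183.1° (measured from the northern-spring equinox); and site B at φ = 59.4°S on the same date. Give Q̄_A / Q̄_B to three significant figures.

Q̄_A / Q̄_B ≈ 1.14

— Configuration A (φ=+52.6°):
Solar declination: sin δ = sin ε · sin λ_s = sin 9.50° × sin 183.1° = -0.00893, so δ = -0.511°.
cos H₀ = −tan(+52.6°) tan(-0.511°) = 0.0117, H₀ = 1.5591 rad.
Bracket: H₀ sin φ sin δ + cos φ cos δ sin H₀ = 1.5591×0.79441×-0.00893 + 0.60738×0.99996×0.99993 = -0.011060 + 0.607313 = 0.596253.
Q̄ = (S₀/π) × [bracket] = (2150/π) × 0.596253 = 408.06 W/m².
— Configuration B (φ=-59.4°):
cos H₀ = −tan(-59.4°) tan(-0.511°) = -0.0151, H₀ = 1.5859 rad.
Bracket: H₀ sin φ sin δ + cos φ cos δ sin H₀ = 1.5859×-0.86074×-0.00893 + 0.50904×0.99996×0.99989 = 0.012190 + 0.508964 = 0.521154.
Q̄ = (S₀/π) × [bracket] = (2150/π) × 0.521154 = 356.66 W/m².
Ratio Q̄_A / Q̄_B = 408.06 / 356.66 = 1.144.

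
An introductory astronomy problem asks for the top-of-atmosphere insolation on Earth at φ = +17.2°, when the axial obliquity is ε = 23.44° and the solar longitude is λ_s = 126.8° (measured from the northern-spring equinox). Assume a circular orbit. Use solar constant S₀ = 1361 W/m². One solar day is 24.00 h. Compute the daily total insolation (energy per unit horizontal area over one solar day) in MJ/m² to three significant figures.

39.6 MJ/m²

Solar declination: sin δ = sin ε · sin λ_s = sin 23.44° × sin 126.8° = 0.31852, so δ = +18.574°.
cos H₀ = −tan(+17.2°) tan(+18.574°) = -0.1040, H₀ = 1.6750 rad.
Bracket: H₀ sin φ sin δ + cos φ cos δ sin H₀ = 1.6750×0.29571×0.31852 + 0.95528×0.94792×0.99458 = 0.157767 + 0.900621 = 1.058388.
Q̄ = (S₀/π) × [bracket] = (1361/π) × 1.058388 = 458.51 W/m².
Daily total = Q̄ × 24.00 h × 3600 s/h = 458.51 × 24.00 × 3600 / 10⁶ = 39.62 MJ/m².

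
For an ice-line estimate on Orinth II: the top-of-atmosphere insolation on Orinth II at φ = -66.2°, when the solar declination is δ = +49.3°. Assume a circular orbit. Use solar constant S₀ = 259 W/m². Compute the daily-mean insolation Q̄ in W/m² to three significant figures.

cos H₀ = −tan(-66.2°) tan(+49.300°) = 2.6360 ≥ 1 ⇒ polar night, H₀ = 0 and Q̄ = 0.

Q̄ ≈ 0.00 W/m²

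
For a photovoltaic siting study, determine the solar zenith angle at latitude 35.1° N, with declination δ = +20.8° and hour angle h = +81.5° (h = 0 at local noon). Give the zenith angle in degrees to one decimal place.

θ_z = 71.5°

cos θ_z = sin ϕ sin δ + cos ϕ cos δ cos h = 0.204188 + 0.113049 = 0.317237.
θ_z = arccos(0.317237) = 71.5°.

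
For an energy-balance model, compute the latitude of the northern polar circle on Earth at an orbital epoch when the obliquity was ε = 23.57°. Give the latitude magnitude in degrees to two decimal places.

66.43°

The polar circle is the lowest latitude that experiences at least one full rotation of continuous daylight at the northern-summer solstice; it lies at |ϕ| = 90° − ε = 90° − 23.57° = 66.43°.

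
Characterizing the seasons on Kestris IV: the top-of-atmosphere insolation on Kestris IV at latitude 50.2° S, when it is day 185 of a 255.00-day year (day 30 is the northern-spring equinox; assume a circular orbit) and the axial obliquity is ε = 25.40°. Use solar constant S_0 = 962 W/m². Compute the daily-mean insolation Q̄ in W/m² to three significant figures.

Solar longitude: L_s = 360° × (185 − 30)/255.00 = 218.824°.
sin δ = sin 25.40° × sin 218.824° = -0.26891, so δ = -15.599°.
cos h₀ = −tan(-50.2°) tan(-15.599°) = -0.3351, h₀ = 1.9125 rad.
Bracket: h₀ sin ϕ sin δ + cos ϕ cos δ sin h₀ = 1.9125×-0.76828×-0.26891 + 0.64011×0.96317×0.94218 = 0.395119 + 0.580887 = 0.976006.
Q̄ = (S_0/π) × [bracket] = (962/π) × 0.976006 = 298.9 W/m².

Q̄ ≈ 299 W/m²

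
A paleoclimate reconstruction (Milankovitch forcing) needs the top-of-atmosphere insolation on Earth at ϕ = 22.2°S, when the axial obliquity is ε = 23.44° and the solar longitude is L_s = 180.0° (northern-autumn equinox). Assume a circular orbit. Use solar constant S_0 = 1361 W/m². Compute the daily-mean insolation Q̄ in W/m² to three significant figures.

Q̄ ≈ 401 W/m²

Solar declination: sin δ = sin ε · sin L_s = sin 23.44° × sin 180.0° = 0.00000, so δ = +0.000°.
cos h₀ = −tan(-22.2°) tan(+0.000°) = 0.0000, h₀ = 1.5708 rad.
Bracket: h₀ sin ϕ sin δ + cos ϕ cos δ sin h₀ = 1.5708×-0.37784×0.00000 + 0.92587×1.00000×1.00000 = -0.000000 + 0.925870 = 0.925870.
Q̄ = (S_0/π) × [bracket] = (1361/π) × 0.925870 = 401.1 W/m².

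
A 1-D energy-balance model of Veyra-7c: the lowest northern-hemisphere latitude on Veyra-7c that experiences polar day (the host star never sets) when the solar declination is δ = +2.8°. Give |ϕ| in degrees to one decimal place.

Polar day requires cos h₀ = −tan ϕ tan δ ≤ −1, i.e. tan ϕ tan δ ≥ 1.
The boundary is |tan ϕ| · |tan δ| = 1, so |ϕ| = 90° − |δ| = 90° − 2.8° = 87.2° in the northern hemisphere.

|ϕ| = 87.2°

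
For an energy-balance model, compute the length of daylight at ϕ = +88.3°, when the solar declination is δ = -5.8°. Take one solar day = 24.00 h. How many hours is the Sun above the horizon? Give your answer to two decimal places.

0.00 h

cos h₀ = −tan ϕ · tan δ = 3.4225 ≥ 1, so the Sun never rises (polar night) and h₀ = 0.
Daylight = 2h₀/(2π) × 24.00 h = (0.0000/π) × 24.00 = 0.00 h.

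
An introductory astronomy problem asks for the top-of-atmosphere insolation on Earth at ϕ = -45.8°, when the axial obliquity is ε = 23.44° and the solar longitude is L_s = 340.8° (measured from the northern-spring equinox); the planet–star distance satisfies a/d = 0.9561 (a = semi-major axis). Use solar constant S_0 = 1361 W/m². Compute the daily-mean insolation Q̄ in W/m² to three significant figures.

Solar declination: sin δ = sin ε · sin L_s = sin 23.44° × sin 340.8° = -0.13082, so δ = -7.517°.
cos h₀ = −tan(-45.8°) tan(-7.517°) = -0.1357, h₀ = 1.7069 rad.
Bracket: h₀ sin ϕ sin δ + cos ϕ cos δ sin h₀ = 1.7069×-0.71691×-0.13082 + 0.69717×0.99141×0.99075 = 0.160084 + 0.684788 = 0.844872.
Inverse-square distance factor (a/d)² = 0.9561² = 0.914127.
Q̄ = (S_0/π) × 0.914127 × [bracket] = (1361/π) × 0.914127 × 0.844872 = 334.6 W/m².

Q̄ ≈ 335 W/m²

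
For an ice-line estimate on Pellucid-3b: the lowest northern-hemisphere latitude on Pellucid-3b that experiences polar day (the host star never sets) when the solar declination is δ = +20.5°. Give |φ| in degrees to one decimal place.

Polar day requires cos H₀ = −tan φ tan δ ≤ −1, i.e. tan φ tan δ ≥ 1.
The boundary is |tan φ| · |tan δ| = 1, so |φ| = 90° − |δ| = 90° − 20.5° = 69.5° in the northern hemisphere.

|φ| = 69.5°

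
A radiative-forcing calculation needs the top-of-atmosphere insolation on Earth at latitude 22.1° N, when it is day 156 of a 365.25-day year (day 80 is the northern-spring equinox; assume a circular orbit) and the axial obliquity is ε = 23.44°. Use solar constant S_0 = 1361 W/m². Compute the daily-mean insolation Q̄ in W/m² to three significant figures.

Q̄ ≈ 474 W/m²

Solar longitude: L_s = 360° × (156 − 80)/365.25 = 74.908°.
sin δ = sin 23.44° × sin 74.908° = 0.38407, so δ = +22.586°.
cos h₀ = −tan(+22.1°) tan(+22.586°) = -0.1689, h₀ = 1.7405 rad.
Bracket: h₀ sin ϕ sin δ + cos ϕ cos δ sin h₀ = 1.7405×0.37622×0.38407 + 0.92653×0.92330×0.98563 = 0.251493 + 0.843172 = 1.094665.
Q̄ = (S_0/π) × [bracket] = (1361/π) × 1.094665 = 474.2 W/m².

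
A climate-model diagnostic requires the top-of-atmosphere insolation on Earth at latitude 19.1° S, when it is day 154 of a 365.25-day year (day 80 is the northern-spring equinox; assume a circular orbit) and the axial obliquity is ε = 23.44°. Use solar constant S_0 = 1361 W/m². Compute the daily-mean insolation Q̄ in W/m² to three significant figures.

Q̄ ≈ 298 W/m²

Solar longitude: L_s = 360° × (154 − 80)/365.25 = 72.936°.
sin δ = sin 23.44° × sin 72.936° = 0.38028, so δ = +22.351°.
cos h₀ = −tan(-19.1°) tan(+22.351°) = 0.1424, h₀ = 1.4279 rad.
Bracket: h₀ sin ϕ sin δ + cos ϕ cos δ sin h₀ = 1.4279×-0.32722×0.38028 + 0.94495×0.92487×0.98981 = -0.177681 + 0.865050 = 0.687369.
Q̄ = (S_0/π) × [bracket] = (1361/π) × 0.687369 = 297.8 W/m².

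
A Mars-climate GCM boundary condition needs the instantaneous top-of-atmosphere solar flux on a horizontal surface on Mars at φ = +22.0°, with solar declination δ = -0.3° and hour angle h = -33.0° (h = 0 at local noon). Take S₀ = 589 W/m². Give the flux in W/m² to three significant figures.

cos θ_z = sin φ sin δ + cos φ cos δ cos h = -0.001961 + 0.777591 = 0.775630.
Flux = S₀ · cos θ_z = 589 × 0.775630 = 456.8 W/m².

457 W/m²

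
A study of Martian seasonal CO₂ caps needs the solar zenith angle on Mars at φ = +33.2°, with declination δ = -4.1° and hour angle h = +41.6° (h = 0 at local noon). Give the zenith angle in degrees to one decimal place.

θ_z = 54.2°

cos θ_z = sin φ sin δ + cos φ cos δ cos h = -0.039149 + 0.624129 = 0.584980.
θ_z = arccos(0.584980) = 54.2°.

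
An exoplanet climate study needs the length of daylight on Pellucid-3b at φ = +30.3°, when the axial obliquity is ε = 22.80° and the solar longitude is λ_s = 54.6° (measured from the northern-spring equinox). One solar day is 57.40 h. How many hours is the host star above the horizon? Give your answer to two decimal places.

32.28 h

Solar declination: sin δ = sin ε · sin λ_s = sin 22.80° × sin 54.6° = 0.31587, so δ = +18.414°.
cos H₀ = −tan φ · tan δ = −tan(+30.3°) × tan(+18.414°) = -0.1945, so H₀ = 1.7666 rad = 101.22°.
Daylight = 2H₀/(2π) × 57.40 h = (1.7666/π) × 57.40 = 32.28 h.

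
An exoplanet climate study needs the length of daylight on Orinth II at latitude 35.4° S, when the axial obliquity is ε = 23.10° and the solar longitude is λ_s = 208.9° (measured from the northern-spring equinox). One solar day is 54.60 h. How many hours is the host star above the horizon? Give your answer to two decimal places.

Solar declination: sin δ = sin ε · sin λ_s = sin 23.10° × sin 208.9° = -0.18961, so δ = -10.930°.
cos H₀ = −tan φ · tan δ = −tan(-35.4°) × tan(-10.930°) = -0.1372, so H₀ = 1.7085 rad = 97.89°.
Daylight = 2H₀/(2π) × 54.60 h = (1.7085/π) × 54.60 = 29.69 h.

29.69 h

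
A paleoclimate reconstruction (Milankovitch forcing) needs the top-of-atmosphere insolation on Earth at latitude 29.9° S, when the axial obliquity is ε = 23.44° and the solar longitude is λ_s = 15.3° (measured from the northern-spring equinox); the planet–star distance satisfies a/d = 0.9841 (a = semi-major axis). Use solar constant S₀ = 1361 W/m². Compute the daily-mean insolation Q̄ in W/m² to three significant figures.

Solar declination: sin δ = sin ε · sin λ_s = sin 23.44° × sin 15.3° = 0.10497, so δ = +6.025°.
cos H₀ = −tan(-29.9°) tan(+6.025°) = 0.0607, H₀ = 1.5101 rad.
Bracket: H₀ sin φ sin δ + cos φ cos δ sin H₀ = 1.5101×-0.49849×0.10497 + 0.86690×0.99448×0.99816 = -0.079018 + 0.860528 = 0.781510.
Inverse-square distance factor (a/d)² = 0.9841² = 0.968453.
Q̄ = (S₀/π) × 0.968453 × [bracket] = (1361/π) × 0.968453 × 0.781510 = 327.9 W/m².

Q̄ ≈ 328 W/m²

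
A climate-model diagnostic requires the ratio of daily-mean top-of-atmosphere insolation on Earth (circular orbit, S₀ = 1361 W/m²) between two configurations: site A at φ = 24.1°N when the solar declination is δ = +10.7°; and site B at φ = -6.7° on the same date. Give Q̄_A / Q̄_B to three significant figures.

Q̄_A / Q̄_B ≈ 1.08

— Configuration A (φ=+24.1°):
cos H₀ = −tan(+24.1°) tan(+10.700°) = -0.0845, H₀ = 1.6554 rad.
Bracket: H₀ sin φ sin δ + cos φ cos δ sin H₀ = 1.6554×0.40833×0.18567 + 0.91283×0.98261×0.99642 = 0.125504 + 0.893745 = 1.019249.
Q̄ = (S₀/π) × [bracket] = (1361/π) × 1.019249 = 441.56 W/m².
— Configuration B (φ=-6.7°):
cos H₀ = −tan(-6.7°) tan(+10.700°) = 0.0222, H₀ = 1.5486 rad.
Bracket: H₀ sin φ sin δ + cos φ cos δ sin H₀ = 1.5486×-0.11667×0.18567 + 0.99317×0.98261×0.99975 = -0.033546 + 0.975655 = 0.942109.
Q̄ = (S₀/π) × [bracket] = (1361/π) × 0.942109 = 408.14 W/m².
Ratio Q̄_A / Q̄_B = 441.56 / 408.14 = 1.082.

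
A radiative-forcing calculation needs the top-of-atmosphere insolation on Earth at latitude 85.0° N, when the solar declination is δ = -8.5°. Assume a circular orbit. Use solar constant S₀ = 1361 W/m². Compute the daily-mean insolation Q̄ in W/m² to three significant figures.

Q̄ ≈ 0.00 W/m²

cos H₀ = −tan(+85.0°) tan(-8.500°) = 1.7082 ≥ 1 ⇒ polar night, H₀ = 0 and Q̄ = 0.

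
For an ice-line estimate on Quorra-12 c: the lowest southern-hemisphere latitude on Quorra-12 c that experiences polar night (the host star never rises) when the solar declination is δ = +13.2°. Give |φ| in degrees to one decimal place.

Polar night requires cos H₀ = −tan φ tan δ ≥ 1, i.e. tan φ tan δ ≤ −1.
The boundary is |tan φ| · |tan δ| = 1, so |φ| = 90° − |δ| = 90° − 13.2° = 76.8° in the southern hemisphere.

|φ| = 76.8°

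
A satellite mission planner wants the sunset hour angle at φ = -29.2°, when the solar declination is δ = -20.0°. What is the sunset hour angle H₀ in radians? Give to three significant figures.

H₀ = 1.78 rad

cos H₀ = −tan φ · tan δ = −tan(-29.2°) × tan(-20.000°) = -0.2034, so H₀ = 1.7756 rad = 101.74°.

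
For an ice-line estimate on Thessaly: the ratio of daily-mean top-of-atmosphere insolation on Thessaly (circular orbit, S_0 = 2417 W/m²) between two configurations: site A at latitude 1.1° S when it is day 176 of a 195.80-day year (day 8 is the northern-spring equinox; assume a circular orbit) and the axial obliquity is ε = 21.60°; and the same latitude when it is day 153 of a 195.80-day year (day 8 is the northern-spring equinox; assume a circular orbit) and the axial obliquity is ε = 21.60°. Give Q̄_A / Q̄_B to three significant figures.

— Configuration A (ϕ=-1.1°):
Solar longitude: L_s = 360° × (176 − 8)/195.80 = 308.887°.
sin δ = sin 21.60° × sin 308.887° = -0.28654, so δ = -16.651°.
cos h₀ = −tan(-1.1°) tan(-16.651°) = -0.0057, h₀ = 1.5765 rad.
Bracket: h₀ sin ϕ sin δ + cos ϕ cos δ sin h₀ = 1.5765×-0.01920×-0.28654 + 0.99982×0.95807×0.99998 = 0.008673 + 0.957878 = 0.966551.
Q̄ = (S_0/π) × [bracket] = (2417/π) × 0.966551 = 743.62 W/m².
— Configuration B (ϕ=-1.1°):
Solar longitude: L_s = 360° × (153 − 8)/195.80 = 266.599°.
sin δ = sin 21.60° × sin 266.599° = -0.36748, so δ = -21.560°.
cos h₀ = −tan(-1.1°) tan(-21.560°) = -0.0076, h₀ = 1.5784 rad.
Bracket: h₀ sin ϕ sin δ + cos ϕ cos δ sin h₀ = 1.5784×-0.01920×-0.36748 + 0.99982×0.93003×0.99997 = 0.011137 + 0.929835 = 0.940972.
Q̄ = (S_0/π) × [bracket] = (2417/π) × 0.940972 = 723.94 W/m².
Ratio Q̄_A / Q̄_B = 743.62 / 723.94 = 1.027.

Q̄_A / Q̄_B ≈ 1.03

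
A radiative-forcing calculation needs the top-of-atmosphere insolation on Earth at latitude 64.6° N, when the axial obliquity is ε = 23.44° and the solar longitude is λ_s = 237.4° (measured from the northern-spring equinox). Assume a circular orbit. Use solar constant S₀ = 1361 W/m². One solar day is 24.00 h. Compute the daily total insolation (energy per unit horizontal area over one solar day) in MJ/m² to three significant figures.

1.82 MJ/m²

Solar declination: sin δ = sin ε · sin λ_s = sin 23.44° × sin 237.4° = -0.33512, so δ = -19.580°.
cos H₀ = −tan(+64.6°) tan(-19.580°) = 0.7491, H₀ = 0.7241 rad.
Bracket: H₀ sin φ sin δ + cos φ cos δ sin H₀ = 0.7241×0.90334×-0.33512 + 0.42894×0.94218×0.66249 = -0.219205 + 0.267738 = 0.048533.
Q̄ = (S₀/π) × [bracket] = (1361/π) × 0.048533 = 21.025 W/m².
Daily total = Q̄ × 24.00 h × 3600 s/h = 21.025 × 24.00 × 3600 / 10⁶ = 1.817 MJ/m².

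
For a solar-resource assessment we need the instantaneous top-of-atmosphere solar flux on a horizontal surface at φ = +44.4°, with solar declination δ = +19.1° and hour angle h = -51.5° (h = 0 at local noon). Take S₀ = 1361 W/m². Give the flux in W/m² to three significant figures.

cos θ_z = sin φ sin δ + cos φ cos δ cos h = 0.228942 + 0.420285 = 0.649227.
Flux = S₀ · cos θ_z = 1361 × 0.649227 = 883.6 W/m².

884 W/m²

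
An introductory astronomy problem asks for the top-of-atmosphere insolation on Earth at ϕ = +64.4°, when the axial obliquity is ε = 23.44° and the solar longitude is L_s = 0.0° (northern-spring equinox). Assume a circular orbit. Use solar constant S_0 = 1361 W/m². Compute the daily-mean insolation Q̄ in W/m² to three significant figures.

Solar declination: sin δ = sin ε · sin L_s = sin 23.44° × sin 0.0° = 0.00000, so δ = +0.000°.
cos h₀ = −tan(+64.4°) tan(+0.000°) = -0.0000, h₀ = 1.5708 rad.
Bracket: h₀ sin ϕ sin δ + cos ϕ cos δ sin h₀ = 1.5708×0.90183×0.00000 + 0.43209×1.00000×1.00000 = 0.000000 + 0.432090 = 0.432090.
Q̄ = (S_0/π) × [bracket] = (1361/π) × 0.432090 = 187.2 W/m².

Q̄ ≈ 187 W/m²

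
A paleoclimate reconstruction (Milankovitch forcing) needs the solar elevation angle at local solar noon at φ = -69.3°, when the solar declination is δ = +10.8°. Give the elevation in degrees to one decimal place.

At local noon the hour angle is zero, so the zenith angle equals |φ − δ| = |-69.3° − (+10.800°)| = 80.100°.
Elevation = 90° − 80.100° = 9.9°.

9.9°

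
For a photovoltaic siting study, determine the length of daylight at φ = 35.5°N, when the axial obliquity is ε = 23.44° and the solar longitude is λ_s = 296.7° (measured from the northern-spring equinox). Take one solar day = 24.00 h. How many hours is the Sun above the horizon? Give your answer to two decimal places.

Solar declination: sin δ = sin ε · sin λ_s = sin 23.44° × sin 296.7° = -0.35537, so δ = -20.816°.
cos H₀ = −tan φ · tan δ = −tan(+35.5°) × tan(-20.816°) = 0.2712, so H₀ = 1.2962 rad = 74.27°.
Daylight = 2H₀/(2π) × 24.00 h = (1.2962/π) × 24.00 = 9.90 h.

9.90 h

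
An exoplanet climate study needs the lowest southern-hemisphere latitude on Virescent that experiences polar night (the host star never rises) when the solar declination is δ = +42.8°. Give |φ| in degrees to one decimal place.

Polar night requires cos H₀ = −tan φ tan δ ≥ 1, i.e. tan φ tan δ ≤ −1.
The boundary is |tan φ| · |tan δ| = 1, so |φ| = 90° − |δ| = 90° − 42.8° = 47.2° in the southern hemisphere.

|φ| = 47.2°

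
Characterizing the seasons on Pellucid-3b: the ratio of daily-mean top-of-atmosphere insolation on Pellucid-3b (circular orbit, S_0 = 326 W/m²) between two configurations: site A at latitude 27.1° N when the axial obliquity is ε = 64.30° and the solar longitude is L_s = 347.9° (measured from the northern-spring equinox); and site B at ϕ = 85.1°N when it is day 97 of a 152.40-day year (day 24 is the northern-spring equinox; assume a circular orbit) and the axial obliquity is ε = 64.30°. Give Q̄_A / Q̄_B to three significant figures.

Q̄_A / Q̄_B ≈ 2.00

— Configuration A (ϕ=+27.1°):
Solar declination: sin δ = sin ε · sin L_s = sin 64.30° × sin 347.9° = -0.18888, so δ = -10.888°.
cos h₀ = −tan(+27.1°) tan(-10.888°) = 0.0984, h₀ = 1.4722 rad.
Bracket: h₀ sin ϕ sin δ + cos ϕ cos δ sin h₀ = 1.4722×0.45554×-0.18888 + 0.89021×0.98200×0.99514 = -0.126672 + 0.869938 = 0.743266.
Q̄ = (S_0/π) × [bracket] = (326/π) × 0.743266 = 77.128 W/m².
— Configuration B (ϕ=+85.1°):
Solar longitude: L_s = 360° × (97 − 24)/152.40 = 172.441°.
sin δ = sin 64.30° × sin 172.441° = 0.11853, so δ = +6.808°.
cos h₀ = −tan(+85.1°) tan(+6.808°) = -1.3925 ≤ −1 ⇒ polar day, h₀ = π.
Bracket: h₀ sin ϕ sin δ + cos ϕ cos δ sin h₀ = 3.1416×0.99635×0.11853 + 0.08542×0.99295×0.00000 = 0.371015 + 0.000000 = 0.371015.
Q̄ = (S_0/π) × [bracket] = (326/π) × 0.371015 = 38.500 W/m².
Ratio Q̄_A / Q̄_B = 77.128 / 38.500 = 2.003.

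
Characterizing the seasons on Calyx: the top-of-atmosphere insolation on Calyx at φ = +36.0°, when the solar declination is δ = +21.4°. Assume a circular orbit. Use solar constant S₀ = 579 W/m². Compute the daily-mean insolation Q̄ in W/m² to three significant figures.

cos H₀ = −tan(+36.0°) tan(+21.400°) = -0.2847, H₀ = 1.8595 rad.
Bracket: H₀ sin φ sin δ + cos φ cos δ sin H₀ = 1.8595×0.58779×0.36488 + 0.80902×0.93106×0.95861 = 0.398812 + 0.722069 = 1.120881.
Q̄ = (S₀/π) × [bracket] = (579/π) × 1.120881 = 206.6 W/m².

Q̄ ≈ 207 W/m²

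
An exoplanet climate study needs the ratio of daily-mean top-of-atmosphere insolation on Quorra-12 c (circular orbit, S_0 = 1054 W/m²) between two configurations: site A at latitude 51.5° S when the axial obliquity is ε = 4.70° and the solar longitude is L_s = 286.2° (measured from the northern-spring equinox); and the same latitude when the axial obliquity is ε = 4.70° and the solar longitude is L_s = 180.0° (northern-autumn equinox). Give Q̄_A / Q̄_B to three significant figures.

Q̄_A / Q̄_B ≈ 1.16

— Configuration A (ϕ=-51.5°):
Solar declination: sin δ = sin ε · sin L_s = sin 4.70° × sin 286.2° = -0.07869, so δ = -4.513°.
cos h₀ = −tan(-51.5°) tan(-4.513°) = -0.0992, h₀ = 1.6702 rad.
Bracket: h₀ sin ϕ sin δ + cos ϕ cos δ sin h₀ = 1.6702×-0.78261×-0.07869 + 0.62251×0.99690×0.99506 = 0.102857 + 0.617515 = 0.720372.
Q̄ = (S_0/π) × [bracket] = (1054/π) × 0.720372 = 241.68 W/m².
— Configuration B (ϕ=-51.5°):
Solar declination: sin δ = sin ε · sin L_s = sin 4.70° × sin 180.0° = 0.00000, so δ = +0.000°.
cos h₀ = −tan(-51.5°) tan(+0.000°) = 0.0000, h₀ = 1.5708 rad.
Bracket: h₀ sin ϕ sin δ + cos ϕ cos δ sin h₀ = 1.5708×-0.78261×0.00000 + 0.62251×1.00000×1.00000 = -0.000000 + 0.622510 = 0.622510.
Q̄ = (S_0/π) × [bracket] = (1054/π) × 0.622510 = 208.85 W/m².
Ratio Q̄_A / Q̄_B = 241.68 / 208.85 = 1.157.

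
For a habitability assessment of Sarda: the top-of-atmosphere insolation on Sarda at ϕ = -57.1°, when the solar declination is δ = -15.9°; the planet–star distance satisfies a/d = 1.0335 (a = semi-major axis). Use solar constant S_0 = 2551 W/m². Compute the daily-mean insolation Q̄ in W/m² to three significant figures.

cos h₀ = −tan(-57.1°) tan(-15.900°) = -0.4403, h₀ = 2.0268 rad.
Bracket: h₀ sin ϕ sin δ + cos ϕ cos δ sin h₀ = 2.0268×-0.83962×-0.27396 + 0.54317×0.96174×0.89784 = 0.466209 + 0.469021 = 0.935230.
Inverse-square distance factor (a/d)² = 1.0335² = 1.068122.
Q̄ = (S_0/π) × 1.068122 × [bracket] = (2551/π) × 1.068122 × 0.935230 = 811.1 W/m².

Q̄ ≈ 811 W/m²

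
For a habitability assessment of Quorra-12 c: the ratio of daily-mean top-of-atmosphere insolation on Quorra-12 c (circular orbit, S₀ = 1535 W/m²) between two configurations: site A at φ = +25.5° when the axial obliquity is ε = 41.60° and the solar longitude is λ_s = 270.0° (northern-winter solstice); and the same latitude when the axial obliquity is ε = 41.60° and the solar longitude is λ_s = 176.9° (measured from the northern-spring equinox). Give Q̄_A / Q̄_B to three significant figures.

Q̄_A / Q̄_B ≈ 0.310

— Configuration A (φ=+25.5°):
Solar declination: sin δ = sin ε · sin λ_s = sin 41.60° × sin 270.0° = -0.66393, so δ = -41.600°.
cos H₀ = −tan(+25.5°) tan(-41.600°) = 0.4235, H₀ = 1.1335 rad.
Bracket: H₀ sin φ sin δ + cos φ cos δ sin H₀ = 1.1335×0.43051×-0.66393 + 0.90259×0.74780×0.90591 = -0.323987 + 0.611450 = 0.287463.
Q̄ = (S₀/π) × [bracket] = (1535/π) × 0.287463 = 140.46 W/m².
— Configuration B (φ=+25.5°):
Solar declination: sin δ = sin ε · sin λ_s = sin 41.60° × sin 176.9° = 0.03590, so δ = +2.058°.
cos H₀ = −tan(+25.5°) tan(+2.058°) = -0.0171, H₀ = 1.5879 rad.
Bracket: H₀ sin φ sin δ + cos φ cos δ sin H₀ = 1.5879×0.43051×0.03590 + 0.90259×0.99936×0.99985 = 0.024541 + 0.901877 = 0.926418.
Q̄ = (S₀/π) × [bracket] = (1535/π) × 0.926418 = 452.65 W/m².
Ratio Q̄_A / Q̄_B = 140.46 / 452.65 = 0.3103.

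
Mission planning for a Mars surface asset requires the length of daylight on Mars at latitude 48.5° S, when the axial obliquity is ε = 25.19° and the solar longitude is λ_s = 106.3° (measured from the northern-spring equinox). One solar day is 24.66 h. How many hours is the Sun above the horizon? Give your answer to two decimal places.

Solar declination: sin δ = sin ε · sin λ_s = sin 25.19° × sin 106.3° = 0.40851, so δ = +24.111°.
cos H₀ = −tan φ · tan δ = −tan(-48.5°) × tan(+24.111°) = 0.5059, so H₀ = 1.0404 rad = 59.61°.
Daylight = 2H₀/(2π) × 24.66 h = (1.0404/π) × 24.66 = 8.17 h.

8.17 h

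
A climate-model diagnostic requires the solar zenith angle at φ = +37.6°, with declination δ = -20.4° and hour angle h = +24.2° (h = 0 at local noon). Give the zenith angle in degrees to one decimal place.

cos θ_z = sin φ sin δ + cos φ cos δ cos h = -0.212680 + 0.677339 = 0.464659.
θ_z = arccos(0.464659) = 62.3°.

θ_z = 62.3°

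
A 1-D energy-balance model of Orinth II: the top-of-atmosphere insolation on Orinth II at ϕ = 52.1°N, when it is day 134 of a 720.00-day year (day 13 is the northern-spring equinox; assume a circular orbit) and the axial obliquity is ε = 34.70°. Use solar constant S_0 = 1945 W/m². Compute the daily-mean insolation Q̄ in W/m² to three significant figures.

Solar longitude: L_s = 360° × (134 − 13)/720.00 = 60.500°.
sin δ = sin 34.70° × sin 60.500° = 0.49548, so δ = +29.701°.
cos h₀ = −tan(+52.1°) tan(+29.701°) = -0.7327, h₀ = 2.3931 rad.
Bracket: h₀ sin ϕ sin δ + cos ϕ cos δ sin h₀ = 2.3931×0.78908×0.49548 + 0.61429×0.86862×0.68052 = 0.935638 + 0.363115 = 1.298753.
Q̄ = (S_0/π) × [bracket] = (1945/π) × 1.298753 = 804.1 W/m².

Q̄ ≈ 804 W/m²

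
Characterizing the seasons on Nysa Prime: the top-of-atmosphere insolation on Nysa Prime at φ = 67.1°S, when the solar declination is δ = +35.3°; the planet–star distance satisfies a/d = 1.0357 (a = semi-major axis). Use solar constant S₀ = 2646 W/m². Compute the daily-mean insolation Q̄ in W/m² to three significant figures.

cos H₀ = −tan(-67.1°) tan(+35.300°) = 1.6762 ≥ 1 ⇒ polar night, H₀ = 0 and Q̄ = 0.
Inverse-square distance factor (a/d)² = 1.0357² = 1.072674.

Q̄ ≈ 0.00 W/m²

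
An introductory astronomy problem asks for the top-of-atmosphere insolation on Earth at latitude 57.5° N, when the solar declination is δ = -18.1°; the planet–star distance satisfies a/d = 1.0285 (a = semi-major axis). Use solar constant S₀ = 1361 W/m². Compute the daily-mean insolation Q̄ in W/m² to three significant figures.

cos H₀ = −tan(+57.5°) tan(-18.100°) = 0.5131, H₀ = 1.0321 rad.
Bracket: H₀ sin φ sin δ + cos φ cos δ sin H₀ = 1.0321×0.84339×-0.31068 + 0.53730×0.95052×0.85836 = -0.270435 + 0.438377 = 0.167942.
Inverse-square distance factor (a/d)² = 1.0285² = 1.057812.
Q̄ = (S₀/π) × 1.057812 × [bracket] = (1361/π) × 1.057812 × 0.167942 = 76.96 W/m².

Q̄ ≈ 77.0 W/m²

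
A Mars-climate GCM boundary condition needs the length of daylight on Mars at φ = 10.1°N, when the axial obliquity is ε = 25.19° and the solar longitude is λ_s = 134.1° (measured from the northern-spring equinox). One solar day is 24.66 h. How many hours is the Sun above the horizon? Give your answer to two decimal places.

Solar declination: sin δ = sin ε · sin λ_s = sin 25.19° × sin 134.1° = 0.30565, so δ = +17.797°.
cos H₀ = −tan φ · tan δ = −tan(+10.1°) × tan(+17.797°) = -0.0572, so H₀ = 1.6280 rad = 93.28°.
Daylight = 2H₀/(2π) × 24.66 h = (1.6280/π) × 24.66 = 12.78 h.

12.78 h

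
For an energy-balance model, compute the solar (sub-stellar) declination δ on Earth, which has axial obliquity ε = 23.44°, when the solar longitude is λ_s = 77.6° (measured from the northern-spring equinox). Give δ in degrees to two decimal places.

sin δ = sin ε · sin λ_s = sin 23.44° × sin 77.6° = 0.388509.
δ = arcsin(0.388509) = +22.86°.

δ = +22.86°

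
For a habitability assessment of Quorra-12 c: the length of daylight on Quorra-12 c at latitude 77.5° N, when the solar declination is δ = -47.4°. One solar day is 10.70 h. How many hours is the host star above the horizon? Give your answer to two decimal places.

0.00 h

cos h₀ = −tan ϕ · tan δ = 4.9054 ≥ 1, so the host star never rises (polar night) and h₀ = 0.
Daylight = 2h₀/(2π) × 10.70 h = (0.0000/π) × 10.70 = 0.00 h.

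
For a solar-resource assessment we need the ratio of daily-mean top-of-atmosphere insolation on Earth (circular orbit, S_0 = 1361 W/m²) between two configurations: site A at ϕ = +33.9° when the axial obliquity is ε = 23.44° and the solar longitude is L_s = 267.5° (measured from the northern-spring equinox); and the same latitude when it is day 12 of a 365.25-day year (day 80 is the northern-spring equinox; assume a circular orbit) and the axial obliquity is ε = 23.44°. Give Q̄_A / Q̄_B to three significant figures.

— Configuration A (ϕ=+33.9°):
Solar declination: sin δ = sin ε · sin L_s = sin 23.44° × sin 267.5° = -0.39741, so δ = -23.416°.
cos h₀ = −tan(+33.9°) tan(-23.416°) = 0.2910, h₀ = 1.2755 rad.
Bracket: h₀ sin ϕ sin δ + cos ϕ cos δ sin h₀ = 1.2755×0.55775×-0.39741 + 0.83001×0.91764×0.95672 = -0.282721 + 0.728686 = 0.445965.
Q̄ = (S_0/π) × [bracket] = (1361/π) × 0.445965 = 193.20 W/m².
— Configuration B (ϕ=+33.9°):
Solar longitude: L_s = 360° × (12 − 80)/365.25 = -67.023°, i.e. -67.023° + 360° = 292.977°.
sin δ = sin 23.44° × sin 292.977° = -0.36623, so δ = -21.483°.
cos h₀ = −tan(+33.9°) tan(-21.483°) = 0.2645, h₀ = 1.3031 rad.
Bracket: h₀ sin ϕ sin δ + cos ϕ cos δ sin h₀ = 1.3031×0.55775×-0.36623 + 0.83001×0.93053×0.96439 = -0.266177 + 0.744846 = 0.478669.
Q̄ = (S_0/π) × [bracket] = (1361/π) × 0.478669 = 207.37 W/m².
Ratio Q̄_A / Q̄_B = 193.20 / 207.37 = 0.9317.

Q̄_A / Q̄_B ≈ 0.932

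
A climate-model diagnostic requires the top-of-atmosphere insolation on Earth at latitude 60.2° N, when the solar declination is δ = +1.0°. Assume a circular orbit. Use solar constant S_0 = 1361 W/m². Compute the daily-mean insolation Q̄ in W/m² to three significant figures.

cos h₀ = −tan(+60.2°) tan(+1.000°) = -0.0305, h₀ = 1.6013 rad.
Bracket: h₀ sin ϕ sin δ + cos ϕ cos δ sin h₀ = 1.6013×0.86777×0.01745 + 0.49697×0.99985×0.99954 = 0.024248 + 0.496667 = 0.520915.
Q̄ = (S_0/π) × [bracket] = (1361/π) × 0.520915 = 225.7 W/m².

Q̄ ≈ 226 W/m²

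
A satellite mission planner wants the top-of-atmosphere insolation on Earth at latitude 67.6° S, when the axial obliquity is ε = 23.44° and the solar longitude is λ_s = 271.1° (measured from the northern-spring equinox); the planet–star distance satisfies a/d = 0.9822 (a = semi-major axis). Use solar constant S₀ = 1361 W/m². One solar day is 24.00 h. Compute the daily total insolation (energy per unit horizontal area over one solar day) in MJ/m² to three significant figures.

41.7 MJ/m²

Solar declination: sin δ = sin ε · sin λ_s = sin 23.44° × sin 271.1° = -0.39772, so δ = -23.435°.
cos H₀ = −tan(-67.6°) tan(-23.435°) = -1.0517 ≤ −1 ⇒ polar day, H₀ = π.
Bracket: H₀ sin φ sin δ + cos φ cos δ sin H₀ = 3.1416×-0.92455×-0.39772 + 0.38107×0.91751×0.00000 = 1.155204 + 0.000000 = 1.155204.
Inverse-square distance factor (a/d)² = 0.9822² = 0.964717.
Q̄ = (S₀/π) × 0.964717 × [bracket] = (1361/π) × 0.964717 × 1.155204 = 482.80 W/m².
Daily total = Q̄ × 24.00 h × 3600 s/h = 482.80 × 24.00 × 3600 / 10⁶ = 41.71 MJ/m².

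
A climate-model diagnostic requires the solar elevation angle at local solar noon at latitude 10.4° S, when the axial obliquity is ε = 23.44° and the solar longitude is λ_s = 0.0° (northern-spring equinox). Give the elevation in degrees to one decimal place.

Solar declination: sin δ = sin ε · sin λ_s = sin 23.44° × sin 0.0° = 0.00000, so δ = +0.000°.
At local noon the hour angle is zero, so the zenith angle equals |φ − δ| = |-10.4° − (+0.000°)| = 10.400°.
Elevation = 90° − 10.400° = 79.6°.

79.6°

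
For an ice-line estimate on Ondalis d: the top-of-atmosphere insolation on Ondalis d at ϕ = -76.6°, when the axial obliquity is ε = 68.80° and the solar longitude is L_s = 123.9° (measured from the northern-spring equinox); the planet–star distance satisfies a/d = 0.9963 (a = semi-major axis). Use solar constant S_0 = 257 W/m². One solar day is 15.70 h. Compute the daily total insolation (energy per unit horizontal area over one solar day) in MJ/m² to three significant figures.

0.00 MJ/m²

Solar declination: sin δ = sin ε · sin L_s = sin 68.80° × sin 123.9° = 0.77384, so δ = +50.700°.
cos h₀ = −tan(-76.6°) tan(+50.700°) = 5.1284 ≥ 1 ⇒ polar night, h₀ = 0 and Q̄ = 0.
Inverse-square distance factor (a/d)² = 0.9963² = 0.992614.
Daily total = Q̄ × 15.70 h × 3600 s/h = 0.00 MJ/m².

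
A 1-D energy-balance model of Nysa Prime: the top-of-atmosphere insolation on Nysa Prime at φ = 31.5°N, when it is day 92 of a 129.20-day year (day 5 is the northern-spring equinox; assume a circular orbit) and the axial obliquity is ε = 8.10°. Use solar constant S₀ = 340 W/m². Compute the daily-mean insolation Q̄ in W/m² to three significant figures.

Q̄ ≈ 80.7 W/m²

Solar longitude: λ_s = 360° × (92 − 5)/129.20 = 242.415°.
sin δ = sin 8.10° × sin 242.415° = -0.12488, so δ = -7.174°.
cos H₀ = −tan(+31.5°) tan(-7.174°) = 0.0771, H₀ = 1.4936 rad.
Bracket: H₀ sin φ sin δ + cos φ cos δ sin H₀ = 1.4936×0.52250×-0.12488 + 0.85264×0.99217×0.99702 = -0.097457 + 0.843443 = 0.745986.
Q̄ = (S₀/π) × [bracket] = (340/π) × 0.745986 = 80.73 W/m².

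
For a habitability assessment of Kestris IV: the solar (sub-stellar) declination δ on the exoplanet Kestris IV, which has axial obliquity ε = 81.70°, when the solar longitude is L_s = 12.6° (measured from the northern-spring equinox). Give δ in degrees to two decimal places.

δ = +12.47°

sin δ = sin ε · sin L_s = sin 81.70° × sin 12.6° = 0.215858.
δ = arcsin(0.215858) = +12.47°.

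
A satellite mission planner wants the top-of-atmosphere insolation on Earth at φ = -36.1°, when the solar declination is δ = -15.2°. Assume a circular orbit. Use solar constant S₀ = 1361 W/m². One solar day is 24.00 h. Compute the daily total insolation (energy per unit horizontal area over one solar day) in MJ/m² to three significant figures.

cos H₀ = −tan(-36.1°) tan(-15.200°) = -0.1981, H₀ = 1.7702 rad.
Bracket: H₀ sin φ sin δ + cos φ cos δ sin H₀ = 1.7702×-0.58920×-0.26219 + 0.80799×0.96502×0.98018 = 0.273465 + 0.764272 = 1.037737.
Q̄ = (S₀/π) × [bracket] = (1361/π) × 1.037737 = 449.57 W/m².
Daily total = Q̄ × 24.00 h × 3600 s/h = 449.57 × 24.00 × 3600 / 10⁶ = 38.84 MJ/m².

38.8 MJ/m²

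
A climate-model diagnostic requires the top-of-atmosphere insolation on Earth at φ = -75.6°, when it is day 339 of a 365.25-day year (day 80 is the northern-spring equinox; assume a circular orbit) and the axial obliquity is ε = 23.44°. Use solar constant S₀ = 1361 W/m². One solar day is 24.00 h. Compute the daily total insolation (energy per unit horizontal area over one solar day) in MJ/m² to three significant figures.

43.8 MJ/m²

Solar longitude: λ_s = 360° × (339 − 80)/365.25 = 255.277°.
sin δ = sin 23.44° × sin 255.277° = -0.38473, so δ = -22.627°.
cos H₀ = −tan(-75.6°) tan(-22.627°) = -1.6234 ≤ −1 ⇒ polar day, H₀ = π.
Bracket: H₀ sin φ sin δ + cos φ cos δ sin H₀ = 3.1416×-0.96858×-0.38473 + 0.24869×0.92303×0.00000 = 1.170691 + 0.000000 = 1.170691.
Q̄ = (S₀/π) × [bracket] = (1361/π) × 1.170691 = 507.17 W/m².
Daily total = Q̄ × 24.00 h × 3600 s/h = 507.17 × 24.00 × 3600 / 10⁶ = 43.82 MJ/m².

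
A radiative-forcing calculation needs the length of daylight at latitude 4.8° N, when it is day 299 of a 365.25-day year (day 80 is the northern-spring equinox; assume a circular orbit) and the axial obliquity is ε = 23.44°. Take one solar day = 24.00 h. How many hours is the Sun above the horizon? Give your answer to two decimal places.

11.85 h

Solar longitude: L_s = 360° × (299 − 80)/365.25 = 215.852°.
sin δ = sin 23.44° × sin 215.852° = -0.23298, so δ = -13.473°.
cos h₀ = −tan ϕ · tan δ = −tan(+4.8°) × tan(-13.473°) = 0.0201, so h₀ = 1.5507 rad = 88.85°.
Daylight = 2h₀/(2π) × 24.00 h = (1.5507/π) × 24.00 = 11.85 h.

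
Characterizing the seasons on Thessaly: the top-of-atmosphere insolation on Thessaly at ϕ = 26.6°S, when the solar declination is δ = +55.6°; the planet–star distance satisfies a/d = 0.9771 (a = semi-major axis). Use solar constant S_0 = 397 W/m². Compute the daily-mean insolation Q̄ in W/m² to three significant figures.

Q̄ ≈ 8.11 W/m²

cos h₀ = −tan(-26.6°) tan(+55.600°) = 0.7313, h₀ = 0.7505 rad.
Bracket: h₀ sin ϕ sin δ + cos ϕ cos δ sin h₀ = 0.7505×-0.44776×0.82511 + 0.89415×0.56497×0.68201 = -0.277273 + 0.344530 = 0.067257.
Inverse-square distance factor (a/d)² = 0.9771² = 0.954724.
Q̄ = (S_0/π) × 0.954724 × [bracket] = (397/π) × 0.954724 × 0.067257 = 8.114 W/m².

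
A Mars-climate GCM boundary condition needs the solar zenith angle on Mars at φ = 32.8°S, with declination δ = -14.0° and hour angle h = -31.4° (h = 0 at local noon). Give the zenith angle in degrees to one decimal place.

cos θ_z = sin φ sin δ + cos φ cos δ cos h = 0.131051 + 0.696154 = 0.827205.
θ_z = arccos(0.827205) = 34.2°.

θ_z = 34.2°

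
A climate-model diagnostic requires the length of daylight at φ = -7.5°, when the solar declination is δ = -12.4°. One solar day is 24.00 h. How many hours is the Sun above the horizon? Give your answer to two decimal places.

cos H₀ = −tan φ · tan δ = −tan(-7.5°) × tan(-12.400°) = -0.0289, so H₀ = 1.5997 rad = 91.66°.
Daylight = 2H₀/(2π) × 24.00 h = (1.5997/π) × 24.00 = 12.22 h.

12.22 h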